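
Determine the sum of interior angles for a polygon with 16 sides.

The sum of interior angles of an n-sided polygon is (n - 2) * 180.
For n = 16: (16 - 2) * 180 = 14 * 180 = 2520 degrees.

2520 degrees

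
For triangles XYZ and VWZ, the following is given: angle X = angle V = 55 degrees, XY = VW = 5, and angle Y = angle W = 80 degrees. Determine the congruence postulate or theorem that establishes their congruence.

The given information provides:
angle X = angle V = 55 degrees, XY = VW = 5, and angle Y = angle W = 80 degrees
This matches the ASA congruence theorem.
Two pairs of corresponding angles and the included side are equal (Angle-Side-Angle).

ASA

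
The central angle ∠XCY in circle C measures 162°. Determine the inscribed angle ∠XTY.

Inscribed angle = 162° / 2 = 81° (inscribed angle theorem).

81°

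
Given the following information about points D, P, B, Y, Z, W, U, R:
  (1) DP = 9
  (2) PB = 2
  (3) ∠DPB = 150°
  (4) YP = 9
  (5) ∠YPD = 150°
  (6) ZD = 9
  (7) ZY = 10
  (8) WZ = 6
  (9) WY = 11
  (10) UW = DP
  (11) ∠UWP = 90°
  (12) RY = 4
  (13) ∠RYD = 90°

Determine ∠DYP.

Step 1: By the law of cosines on triangle YPD: YD² = 9² + 9² − 2·9·9·cos(150°) = 302.3, so YD ≈ 17.39.
Step 2: By the inverse law of cosines on triangle DYP: cos(∠DYP) = (17.39² + 9² − 9²) / (2·17.39·9) = 302.3/312.96 = 0.9659, so ∠DYP = 15°.

Therefore, the measure of angle ∠DYP = 15°.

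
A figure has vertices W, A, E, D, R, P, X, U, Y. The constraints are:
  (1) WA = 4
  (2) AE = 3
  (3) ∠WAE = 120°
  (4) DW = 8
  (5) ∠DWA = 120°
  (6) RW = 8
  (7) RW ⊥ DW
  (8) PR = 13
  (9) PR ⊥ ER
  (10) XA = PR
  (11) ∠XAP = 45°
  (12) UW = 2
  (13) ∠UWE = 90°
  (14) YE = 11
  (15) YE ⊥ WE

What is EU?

Step 1: By the law of cosines on triangle EAW: EW² = 3² + 4² − 2·3·4·cos(120°) = 37, so EW = √37.
Step 2: By the law of cosines on triangle EWU: EU² = √37² + 2² − 2·√37·2·cos(90°) = 41, so EU = √41.

Therefore, the length of EU = √41.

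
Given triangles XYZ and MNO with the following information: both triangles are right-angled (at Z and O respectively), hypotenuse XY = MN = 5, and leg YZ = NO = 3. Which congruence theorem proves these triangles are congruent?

Consider the given information: both triangles are right-angled (at Z and O respectively), hypotenuse XY = MN = 5, and leg YZ = NO = 3
This is not SSS or SAS: SSS requires all three pairs of sides, but we don't have that. SAS requires two sides and the included angle between them.
The correct criterion is HL. The hypotenuse and one leg of two right triangles are equal (Hypotenuse-Leg).

HL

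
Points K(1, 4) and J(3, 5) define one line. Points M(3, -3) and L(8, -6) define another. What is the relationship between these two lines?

Slope of line 1: m1 = (5 - 4)/(3 - 1) = 1/2 = 1/2
Slope of line 2: m2 = (-6 - -3)/(8 - 3) = -3/5 = -3/5
For parallel lines we need equal slopes: 1/2 != -3/5.
For perpendicular lines we need m1*m2 = -1: (1/2)(-3/5) = -3/10 != -1.
Since neither condition holds, the lines are neither parallel nor perpendicular.

Neither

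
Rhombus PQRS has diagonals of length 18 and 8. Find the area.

The diagonals of a rhombus divide it into four right triangles.
Each triangle has legs 18/ 2 = 9 and 8/2 = 4, so each has area (1/2)*9*4 = 18.
Four such triangles give total area = (d1 * d2) / 2 = 72.

72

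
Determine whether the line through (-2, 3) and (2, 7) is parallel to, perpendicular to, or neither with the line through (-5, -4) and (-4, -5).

Slope of line 1: m1 = (7 - 3)/(2 - -2) = 4/4 = 1
Slope of line 2: m2 = (-5 - -4)/(-4 - -5) = -1/1 = -1
m1 * m2 = -1, so perpendicular.

Perpendicular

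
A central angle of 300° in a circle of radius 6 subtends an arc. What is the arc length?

The full circumference is 2πr = 2π(6) = 12*pi.
The arc spans 300° out of 360°, which is a fraction of 5/6.
Arc length = 12*pi × 5/6 = 10*pi.

10*pi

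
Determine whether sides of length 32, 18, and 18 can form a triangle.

Yes.
The triangle inequality requires that the sum of any two sides exceeds the third.
Here 18 + 18 = 36 > 32, so the condition is met.

Yes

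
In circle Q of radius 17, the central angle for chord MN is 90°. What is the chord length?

Chord = 2(17) sin(45°) = 17*sqrt(2)

17*sqrt(2)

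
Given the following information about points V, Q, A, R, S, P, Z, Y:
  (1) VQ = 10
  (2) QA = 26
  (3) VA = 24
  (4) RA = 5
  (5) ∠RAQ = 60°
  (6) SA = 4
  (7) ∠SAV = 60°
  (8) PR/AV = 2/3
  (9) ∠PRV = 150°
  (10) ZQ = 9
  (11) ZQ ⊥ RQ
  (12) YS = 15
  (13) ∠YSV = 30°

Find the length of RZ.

Step 1: By the law of cosines on triangle RAQ: RQ² = 5² + 26² − 2·5·26·cos(60°) = 571, so RQ ≈ 23.9.
Step 2: By the law of cosines on triangle RQZ: RZ² = 23.9² + 9² − 2·23.9·9·cos(90°) = 652, so RZ = 2·√163.

Therefore, the length of RZ = 2·√163.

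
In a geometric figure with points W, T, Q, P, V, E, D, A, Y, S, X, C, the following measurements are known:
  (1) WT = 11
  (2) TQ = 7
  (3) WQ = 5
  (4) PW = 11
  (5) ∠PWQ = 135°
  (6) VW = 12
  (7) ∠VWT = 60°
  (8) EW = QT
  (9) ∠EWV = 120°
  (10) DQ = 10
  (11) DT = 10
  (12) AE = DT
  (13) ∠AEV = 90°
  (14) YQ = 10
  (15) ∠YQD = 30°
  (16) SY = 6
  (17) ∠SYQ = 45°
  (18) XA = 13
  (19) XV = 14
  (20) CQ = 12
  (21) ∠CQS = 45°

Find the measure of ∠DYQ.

Step 1: By the law of cosines on triangle YQD: YD² = 10² + 10² − 2·10·10·cos(30°) = 26.79, so YD ≈ 5.18.
Step 2: By the inverse law of cosines on triangle DYQ: cos(∠DYQ) = (5.18² + 10² − 10²) / (2·5.18·10) = 26.79/103.53 = 0.2588, so ∠DYQ = 75°.

Therefore, the measure of angle ∠DYQ = 75°.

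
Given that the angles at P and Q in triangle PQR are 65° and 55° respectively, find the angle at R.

By the triangle angle sum property, the three interior angles of any triangle add up to 180°.
We know angle P = 65° and angle Q = 55°, so their sum is 120°.
Therefore angle R = 180° - 120° = 60°.

60 degrees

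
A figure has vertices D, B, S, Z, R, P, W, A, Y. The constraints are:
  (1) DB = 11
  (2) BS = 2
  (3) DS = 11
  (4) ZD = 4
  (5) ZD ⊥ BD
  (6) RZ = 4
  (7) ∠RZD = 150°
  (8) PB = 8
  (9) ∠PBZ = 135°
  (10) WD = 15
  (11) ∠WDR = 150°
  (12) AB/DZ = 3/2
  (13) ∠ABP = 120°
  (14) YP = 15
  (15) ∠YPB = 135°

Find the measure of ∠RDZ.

Step 1: By the law of cosines on triangle DZR: DR² = 4² + 4² − 2·4·4·cos(150°) = 59.71, so DR ≈ 7.73.
Step 2: By the inverse law of cosines on triangle RDZ: cos(∠RDZ) = (7.73² + 4² − 4²) / (2·7.73·4) = 59.71/61.82 = 0.9659, so ∠RDZ = 15°.

Therefore, the measure of angle ∠RDZ = 15°.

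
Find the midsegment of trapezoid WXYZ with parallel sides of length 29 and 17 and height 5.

The midsegment of a trapezoid = (base1 + base2) / 2
midsegment = (29 + 17) / 2
midsegment = 46 / 2
midsegment = 23

23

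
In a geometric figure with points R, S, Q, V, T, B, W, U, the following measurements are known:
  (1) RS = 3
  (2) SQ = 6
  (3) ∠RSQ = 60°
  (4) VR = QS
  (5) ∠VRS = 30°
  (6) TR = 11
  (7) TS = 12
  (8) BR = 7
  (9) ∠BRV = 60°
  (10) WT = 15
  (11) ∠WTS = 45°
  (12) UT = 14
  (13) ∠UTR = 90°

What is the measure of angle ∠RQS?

Step 1: By the law of cosines on triangle QSR: QR² = 6² + 3² − 2·6·3·cos(60°) = 27, so QR = 3·√3.
Step 2: By the inverse law of cosines on triangle RQS: cos(∠RQS) = ((3·√3)² + 6² − 3²) / (2·3·√3·6) = 54/62.35 = 0.866, so ∠RQS = 30°.

Therefore, the measure of angle ∠RQS = 30°.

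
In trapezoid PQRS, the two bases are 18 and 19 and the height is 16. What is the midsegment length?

midsegment = (18 + 19) / 2 = 37 / 2 = 37/2

37/2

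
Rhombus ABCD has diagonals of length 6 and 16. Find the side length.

Half-diagonals are 3 and 8. side = sqrt(3^2 + 8^2) = sqrt(73)

sqrt(73)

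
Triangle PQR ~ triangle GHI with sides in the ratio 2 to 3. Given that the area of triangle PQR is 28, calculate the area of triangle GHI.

The ratio of areas of similar triangles = (side ratio)^2.
Side ratio = 2:3, so area ratio = 4:9.
Area of GHI / Area of PQR = 9/4
Area of GHI = 28 * 9/4 = 63

63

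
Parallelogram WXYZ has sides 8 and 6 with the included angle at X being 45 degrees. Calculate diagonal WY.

The diagonal of a parallelogram can be found by treating two adjacent sides and the diagonal as a triangle.
Applying the law of cosines with sides 8, 6 and included angle 45°:
d^2 = 64 + 36 - 96*cos(45°) = 100 - 48*sqrt(2)
d = 2*sqrt(25 - 12*sqrt(2))

2*sqrt(25 - 12*sqrt(2))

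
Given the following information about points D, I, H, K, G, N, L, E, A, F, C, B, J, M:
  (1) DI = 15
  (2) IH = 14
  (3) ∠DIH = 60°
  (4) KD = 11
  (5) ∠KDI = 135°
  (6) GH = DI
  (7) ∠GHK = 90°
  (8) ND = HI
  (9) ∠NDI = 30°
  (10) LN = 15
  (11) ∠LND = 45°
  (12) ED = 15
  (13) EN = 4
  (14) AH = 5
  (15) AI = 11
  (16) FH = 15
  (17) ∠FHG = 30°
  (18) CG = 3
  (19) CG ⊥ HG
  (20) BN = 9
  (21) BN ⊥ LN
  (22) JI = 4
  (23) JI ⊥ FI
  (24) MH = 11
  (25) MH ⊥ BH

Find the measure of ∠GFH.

From the given relations: GH = DI = 15.
Step 1: By the law of cosines on triangle FHG: FG² = 15² + 15² − 2·15·15·cos(30°) = 60.29, so FG ≈ 7.76.
Step 2: By the inverse law of cosines on triangle GFH: cos(∠GFH) = (7.76² + 15² − 15²) / (2·7.76·15) = 60.29/232.94 = 0.2588, so ∠GFH = 75°.

Therefore, the measure of angle ∠GFH = 75°.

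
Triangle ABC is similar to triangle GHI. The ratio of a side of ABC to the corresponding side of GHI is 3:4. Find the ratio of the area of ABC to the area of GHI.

Area scales with the square of linear dimensions. If every length is multiplied by 3/4, then the area is multiplied by (3/4)^2 = 9/16.
The area ratio is 9:16.

9:16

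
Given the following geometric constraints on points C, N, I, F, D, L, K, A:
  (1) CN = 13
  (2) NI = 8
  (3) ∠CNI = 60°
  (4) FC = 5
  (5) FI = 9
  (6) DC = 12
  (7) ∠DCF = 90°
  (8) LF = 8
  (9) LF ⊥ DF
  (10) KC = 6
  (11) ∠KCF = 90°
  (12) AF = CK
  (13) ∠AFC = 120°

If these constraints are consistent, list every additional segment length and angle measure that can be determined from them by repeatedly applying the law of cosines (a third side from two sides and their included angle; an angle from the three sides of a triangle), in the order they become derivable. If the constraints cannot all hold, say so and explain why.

The constraints are consistent. Derivable facts, in order:
After 1 step:
- CA = √91
- CI = √129
- FD = 13
- FK = √61
After 2 steps:
- DL ≈ 15.26
- ∠ACF = 33°
- ∠CAF = 27°
- ∠CDF = 22.62°
- ∠CFD = 67.38°
- ∠CFI = 104.81°
- ∠CFK = 50.19°
- ∠CIF = 25.19°
- ∠CIN = 82.41°
- ∠CKF = 39.81°
- ∠FCI = 50°
- ∠ICN = 37.59°
After 3 steps:
- ∠DLF = 58.39°
- ∠FDL = 31.61°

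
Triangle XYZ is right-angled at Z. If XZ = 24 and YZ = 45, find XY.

By the Pythagorean theorem: XY^2 = XZ^2 + YZ^2
XY^2 = 24^2 + 45^2 = 576 + 2025 = 2601
XY = sqrt(2601) = 51

51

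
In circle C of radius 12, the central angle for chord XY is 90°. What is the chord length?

Chord = 2(12) sin(45°) = 12*sqrt(2)

12*sqrt(2)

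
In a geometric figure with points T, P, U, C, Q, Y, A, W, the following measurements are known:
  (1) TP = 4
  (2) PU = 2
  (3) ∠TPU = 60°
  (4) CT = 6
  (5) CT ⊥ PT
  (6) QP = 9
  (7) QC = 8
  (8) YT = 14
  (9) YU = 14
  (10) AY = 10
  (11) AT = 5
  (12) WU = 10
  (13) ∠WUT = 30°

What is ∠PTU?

Step 1: By the law of cosines on triangle TPU: TU² = 4² + 2² − 2·4·2·cos(60°) = 12, so TU = 2·√3.
Step 2: By the inverse law of cosines on triangle PTU: cos(∠PTU) = (4² + (2·√3)² − 2²) / (2·4·2·√3) = 24/27.71 = 0.866, so ∠PTU = 30°.

Therefore, the measure of angle ∠PTU = 30°.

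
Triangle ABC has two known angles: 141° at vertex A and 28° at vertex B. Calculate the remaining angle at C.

The interior angles sum to 180°: angle C = 180 - 141 - 28 = 11°.
The triangle is obtuse (angles 141°, 28°, 11°).

11 degrees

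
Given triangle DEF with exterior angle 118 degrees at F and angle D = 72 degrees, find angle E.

By the exterior angle theorem: exterior angle = sum of remote interior angles.
118 = 72 + angle E
angle E = 118 - 72 = 46 degrees

46 degrees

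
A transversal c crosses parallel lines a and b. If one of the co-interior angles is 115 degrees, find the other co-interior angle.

Co-interior (same-side interior) angles are between the parallel lines on the same side of the transversal.
Unlike corresponding or alternate interior angles, they are supplementary rather than equal.
So the angle = 180 - 115 = 65 degrees.

65 degrees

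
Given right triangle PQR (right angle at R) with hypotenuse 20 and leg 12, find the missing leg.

QR = sqrt(20^2 - 12^2) = sqrt(256) = 16

16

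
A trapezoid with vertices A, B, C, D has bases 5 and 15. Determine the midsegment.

The midsegment (median) of a trapezoid connects the midpoints of the non-parallel sides.
Its length is the average of the two bases: (5 + 15) / 2 = 10.

10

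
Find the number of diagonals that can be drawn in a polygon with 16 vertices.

Total line segments between 16 vertices = C(16,2) = 120.
Subtract the 16 sides: 120 - 16 = 104 diagonals.

104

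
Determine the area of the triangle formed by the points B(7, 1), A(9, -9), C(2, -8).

Shoelace: Area = (1/2)|7(-9--8) + 9(-8-1) + 2(1--9)| = (1/2)(68) = 34

34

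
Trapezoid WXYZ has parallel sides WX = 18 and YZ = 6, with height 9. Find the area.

Area = (18 + 6) * 9 / 2 = 216 / 2 = 108

108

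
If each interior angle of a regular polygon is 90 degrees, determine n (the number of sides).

Exterior angle = 180 - 90 = 90. n = 360 / 90 = 4.

4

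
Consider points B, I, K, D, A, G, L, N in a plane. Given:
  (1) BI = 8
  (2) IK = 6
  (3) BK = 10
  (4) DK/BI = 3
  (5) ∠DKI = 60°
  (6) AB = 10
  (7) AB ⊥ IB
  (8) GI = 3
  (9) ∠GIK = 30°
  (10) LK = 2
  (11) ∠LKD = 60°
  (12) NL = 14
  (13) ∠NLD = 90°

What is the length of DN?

From the given relations: DK = 3·BI = 3·8 = 24.
Step 1: By the law of cosines on triangle LKD: LD² = 2² + 24² − 2·2·24·cos(60°) = 532, so LD = 2·√133.
Step 2: By the law of cosines on triangle DLN: DN² = (2·√133)² + 14² − 2·2·√133·14·cos(90°) = 728, so DN = 2·√182.

Therefore, the length of DN = 2·√182.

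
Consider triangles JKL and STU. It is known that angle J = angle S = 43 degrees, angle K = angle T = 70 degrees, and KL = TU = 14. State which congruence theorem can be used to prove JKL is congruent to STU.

The given information matches AAS: Two pairs of corresponding angles and a non-included side are equal (Angle-Angle-Side).

AAS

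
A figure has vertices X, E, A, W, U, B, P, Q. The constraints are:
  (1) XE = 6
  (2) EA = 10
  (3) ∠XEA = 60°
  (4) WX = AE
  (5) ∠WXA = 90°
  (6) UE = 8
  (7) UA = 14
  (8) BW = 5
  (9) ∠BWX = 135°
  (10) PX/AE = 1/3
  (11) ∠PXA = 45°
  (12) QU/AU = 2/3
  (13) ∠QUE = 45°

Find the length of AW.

From the given relations: WX = AE = 10.
Step 1: By the law of cosines on triangle XEA: XA² = 6² + 10² − 2·6·10·cos(60°) = 76, so XA = 2·√19.
Step 2: By the law of cosines on triangle AXW: AW² = (2·√19)² + 10² − 2·2·√19·10·cos(90°) = 176, so AW = 4·√11.

Therefore, the length of AW = 4·√11.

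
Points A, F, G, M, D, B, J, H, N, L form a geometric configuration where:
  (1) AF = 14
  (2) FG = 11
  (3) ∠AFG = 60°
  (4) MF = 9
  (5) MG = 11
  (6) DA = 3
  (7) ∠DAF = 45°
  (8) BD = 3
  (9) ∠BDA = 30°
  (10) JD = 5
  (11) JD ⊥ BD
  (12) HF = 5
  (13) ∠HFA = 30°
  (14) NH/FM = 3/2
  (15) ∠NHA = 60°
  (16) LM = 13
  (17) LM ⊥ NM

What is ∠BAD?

Step 1: By the law of cosines on triangle ADB: AB² = 3² + 3² − 2·3·3·cos(30°) = 2.41, so AB ≈ 1.55.
Step 2: By the inverse law of cosines on triangle BAD: cos(∠BAD) = (1.55² + 3² − 3²) / (2·1.55·3) = 2.41/9.32 = 0.2588, so ∠BAD = 75°.

Therefore, the measure of angle ∠BAD = 75°.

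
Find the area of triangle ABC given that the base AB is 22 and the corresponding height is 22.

Area = (1/2)(22)(22) = 242

242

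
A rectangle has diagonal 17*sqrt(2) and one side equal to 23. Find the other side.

Using the Pythagorean theorem: d^2 = a^2 + b^2
b^2 = d^2 - a^2
b^2 = 578 - 529
b^2 = 49
b = sqrt(49) = 7

7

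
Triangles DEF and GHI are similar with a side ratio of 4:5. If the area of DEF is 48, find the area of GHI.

Area ratio = (4/5)^2 = 16/25. Area of GHI = 48 * 25/16 = 75.

75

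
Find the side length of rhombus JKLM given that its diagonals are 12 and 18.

In a rhombus, the diagonals bisect each other perpendicularly, creating four congruent right triangles.
Each triangle has legs 6 (half of 12) and 9 (half of 18).
The hypotenuse of each right triangle is a side of the rhombus:
side = sqrt(6^2 + 9^2) = sqrt(117) = 3*sqrt(13)

3*sqrt(13)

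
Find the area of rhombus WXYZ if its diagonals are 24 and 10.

Area of a rhombus = (d1 * d2) / 2
Area = (24 * 10) / 2
Area = 240 / 2
Area = 120

120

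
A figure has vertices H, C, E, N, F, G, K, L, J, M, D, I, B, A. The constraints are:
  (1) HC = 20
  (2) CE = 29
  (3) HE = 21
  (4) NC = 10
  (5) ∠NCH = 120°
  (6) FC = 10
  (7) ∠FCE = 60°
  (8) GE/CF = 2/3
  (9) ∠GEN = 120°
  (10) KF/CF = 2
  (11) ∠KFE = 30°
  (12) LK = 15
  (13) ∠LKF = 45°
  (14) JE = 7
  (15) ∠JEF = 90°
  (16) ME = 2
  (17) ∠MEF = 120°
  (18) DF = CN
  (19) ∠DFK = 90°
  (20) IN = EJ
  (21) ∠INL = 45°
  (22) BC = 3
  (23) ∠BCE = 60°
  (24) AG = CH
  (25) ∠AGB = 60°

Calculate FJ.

Step 1: By the law of cosines on triangle ECF: EF² = 29² + 10² − 2·29·10·cos(60°) = 651, so EF ≈ 25.51.
Step 2: By the law of cosines on triangle FEJ: FJ² = 25.51² + 7² − 2·25.51·7·cos(90°) = 700, so FJ = 10·√7.

Therefore, the length of FJ = 10·√7.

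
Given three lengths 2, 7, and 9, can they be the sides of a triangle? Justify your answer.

No.
The triangle inequality is violated: 2 + 7 = 9 ≤ 9.
These lengths cannot form a triangle.

No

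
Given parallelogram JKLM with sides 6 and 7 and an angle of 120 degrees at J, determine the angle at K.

Consecutive angles are supplementary: angle K = 180 - 120 = 60 degrees.

60 degrees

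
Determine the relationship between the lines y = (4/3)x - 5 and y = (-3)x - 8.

Slope of line 1: m1 = 4/3
Slope of line 2: m2 = -3
For parallel lines we need equal slopes: 4/3 != -3.
For perpendicular lines we need m1*m2 = -1: (4/3)(-3) = -4 != -1.
Since neither condition holds, the lines are neither parallel nor perpendicular.

Neither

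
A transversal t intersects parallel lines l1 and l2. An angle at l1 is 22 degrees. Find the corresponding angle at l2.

Corresponding angles formed by parallel lines and a transversal are equal.
The given angle is 22 degrees.
The corresponding angle = 22 degrees.

22 degrees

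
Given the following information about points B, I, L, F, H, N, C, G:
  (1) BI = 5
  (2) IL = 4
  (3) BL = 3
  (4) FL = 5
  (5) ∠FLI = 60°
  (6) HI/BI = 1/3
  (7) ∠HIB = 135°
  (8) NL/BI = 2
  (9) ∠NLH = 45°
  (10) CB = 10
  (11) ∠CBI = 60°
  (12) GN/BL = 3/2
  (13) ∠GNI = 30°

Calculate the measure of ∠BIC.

Step 1: By the law of cosines on triangle IBC: IC² = 5² + 10² − 2·5·10·cos(60°) = 75, so IC = 5·√3.
Step 2: By the inverse law of cosines on triangle BIC: cos(∠BIC) = (5² + (5·√3)² − 10²) / (2·5·5·√3) = 0/86.6 = 0, so ∠BIC = 90°.

Therefore, the measure of angle ∠BIC = 90°.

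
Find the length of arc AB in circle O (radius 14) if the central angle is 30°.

Arc length = 2π(14)(1/12) = 7*pi/3

7*pi/3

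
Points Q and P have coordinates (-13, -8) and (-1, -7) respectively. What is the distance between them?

The horizontal distance is |-1 - -13| = 12 and the vertical distance is |-7 - -8| = 1.
By the Pythagorean theorem, d = sqrt(12^2 + 1^2) = sqrt(145).

sqrt(145)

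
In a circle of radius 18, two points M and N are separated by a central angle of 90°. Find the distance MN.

Drop a perpendicular from the center to the chord, bisecting both the chord and the central angle.
Each half-chord = r sin(θ/2) = 18 sin(45°).
The full chord = 2 × 18 × sin(45°) = 18*sqrt(2).

18*sqrt(2)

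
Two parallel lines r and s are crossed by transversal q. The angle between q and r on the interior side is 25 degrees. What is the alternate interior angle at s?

Alternate interior angles lie on opposite sides of the transversal, between the parallel lines.
By the alternate interior angle theorem, they are equal: 25 degrees.

25 degrees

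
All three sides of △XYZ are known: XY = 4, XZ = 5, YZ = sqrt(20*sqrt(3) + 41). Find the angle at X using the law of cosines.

When all three sides of a triangle are known, the law of cosines can be rearranged to find any angle.
cos(C) = (a² + b² - c²) / (2ab) gives cos(X) = -sqrt(3)/2.
Taking the inverse cosine: X = 150°.

150°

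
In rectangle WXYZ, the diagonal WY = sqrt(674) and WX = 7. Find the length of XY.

The diagonal of a rectangle forms a right triangle with the two sides.
Rearranging the Pythagorean theorem: missing side = sqrt(d^2 - known^2).
= sqrt(674 - 49) = sqrt(625) = 25.

25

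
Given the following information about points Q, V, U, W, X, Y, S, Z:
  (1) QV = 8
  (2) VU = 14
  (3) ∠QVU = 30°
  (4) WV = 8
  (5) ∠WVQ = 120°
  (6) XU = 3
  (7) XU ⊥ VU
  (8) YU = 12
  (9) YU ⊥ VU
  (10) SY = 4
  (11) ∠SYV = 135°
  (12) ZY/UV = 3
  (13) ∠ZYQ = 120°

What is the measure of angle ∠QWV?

Step 1: By the law of cosines on triangle WVQ: WQ² = 8² + 8² − 2·8·8·cos(120°) = 192, so WQ = 8·√3.
Step 2: By the inverse law of cosines on triangle QWV: cos(∠QWV) = ((8·√3)² + 8² − 8²) / (2·8·√3·8) = 192/221.7 = 0.866, so ∠QWV = 30°.

Therefore, the measure of angle ∠QWV = 30°.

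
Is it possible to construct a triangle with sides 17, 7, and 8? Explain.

No.
The triangle inequality is violated: 7 + 8 = 15 ≤ 17.
These lengths cannot form a triangle.

No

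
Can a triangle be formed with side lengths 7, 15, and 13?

Check all three triangle inequalities:
7 + 15 = 22 > 13 ✓
7 + 13 = 20 > 15 ✓
15 + 13 = 28 > 7 ✓
All conditions hold, so these sides form a valid triangle.

Yes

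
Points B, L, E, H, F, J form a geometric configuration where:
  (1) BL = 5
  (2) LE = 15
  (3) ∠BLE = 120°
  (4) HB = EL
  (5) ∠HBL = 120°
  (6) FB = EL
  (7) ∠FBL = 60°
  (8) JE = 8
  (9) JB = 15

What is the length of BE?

Step 1: By the law of cosines on triangle BLE: BE² = 5² + 15² − 2·5·15·cos(120°) = 325, so BE = 5·√13.

Therefore, the length of BE = 5·√13.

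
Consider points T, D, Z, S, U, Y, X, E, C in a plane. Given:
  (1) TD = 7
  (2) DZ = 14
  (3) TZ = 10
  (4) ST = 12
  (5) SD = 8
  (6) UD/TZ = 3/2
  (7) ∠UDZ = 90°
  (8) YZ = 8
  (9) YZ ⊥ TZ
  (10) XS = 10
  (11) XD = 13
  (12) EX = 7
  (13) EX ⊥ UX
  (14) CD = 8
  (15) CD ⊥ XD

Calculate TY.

Step 1: By the law of cosines on triangle TZY: TY² = 10² + 8² − 2·10·8·cos(90°) = 164, so TY = 2·√41.

Therefore, the length of TY = 2·√41.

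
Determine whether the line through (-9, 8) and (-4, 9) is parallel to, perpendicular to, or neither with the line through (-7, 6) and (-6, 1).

Slope of line 1: m1 = (9 - 8)/(-4 - -9) = 1/5 = 1/5
Slope of line 2: m2 = (1 - 6)/(-6 - -7) = -5/1 = -5
Two lines are perpendicular when the product of their slopes is -1 (negative reciprocals).
m1 * m2 = (1/5) * (-5) = -1, confirming perpendicularity.

Perpendicular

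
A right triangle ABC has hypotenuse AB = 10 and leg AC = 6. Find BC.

Rearranging the Pythagorean theorem to solve for the unknown leg:
leg^2 = hypotenuse^2 - known_leg^2 = 100 - 36 = 64
leg = sqrt(64) = 8.

8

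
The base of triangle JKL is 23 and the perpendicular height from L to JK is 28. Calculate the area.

Area = (1/2) * base * height
Area = (1/2) * 23 * 28
Area = 322

322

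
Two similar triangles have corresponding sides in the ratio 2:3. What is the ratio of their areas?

The ratio of areas of similar triangles equals the square of the side ratio.
Side ratio = 2:3
Area ratio = (2/3)^2 = 4/9 = 4:9

4:9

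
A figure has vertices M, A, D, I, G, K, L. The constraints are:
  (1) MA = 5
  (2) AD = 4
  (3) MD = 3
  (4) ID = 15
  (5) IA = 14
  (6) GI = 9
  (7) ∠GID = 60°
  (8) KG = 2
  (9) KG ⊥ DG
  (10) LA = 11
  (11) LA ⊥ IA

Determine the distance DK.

Step 1: By the law of cosines on triangle DIG: DG² = 15² + 9² − 2·15·9·cos(60°) = 171, so DG = 3·√19.
Step 2: By the law of cosines on triangle DGK: DK² = (3·√19)² + 2² − 2·3·√19·2·cos(90°) = 175, so DK = 5·√7.

Therefore, the length of DK = 5·√7.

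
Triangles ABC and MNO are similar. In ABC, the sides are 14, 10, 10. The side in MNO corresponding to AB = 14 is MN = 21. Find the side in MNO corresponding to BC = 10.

Since the triangles are similar, the ratio of corresponding sides is constant.
Scale factor k = MN / AB = 21 / 14 = 3/2
NO = k * BC = 3/2 * 10 = 15

15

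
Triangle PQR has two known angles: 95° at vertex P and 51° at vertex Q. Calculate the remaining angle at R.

By the triangle angle sum property, the three interior angles of any triangle add up to 180°.
We know angle P = 95° and angle Q = 51°, so their sum is 146°.
Therefore angle R = 180° - 146° = 34°.

34 degrees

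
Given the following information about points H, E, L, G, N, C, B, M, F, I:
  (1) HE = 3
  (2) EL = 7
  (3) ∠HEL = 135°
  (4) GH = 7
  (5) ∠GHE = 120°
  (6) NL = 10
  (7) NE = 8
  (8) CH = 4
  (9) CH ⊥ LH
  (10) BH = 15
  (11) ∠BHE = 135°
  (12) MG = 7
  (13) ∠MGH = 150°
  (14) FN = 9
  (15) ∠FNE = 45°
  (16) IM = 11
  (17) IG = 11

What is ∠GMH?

Step 1: By the law of cosines on triangle MGH: MH² = 7² + 7² − 2·7·7·cos(150°) = 182.87, so MH ≈ 13.52.
Step 2: By the inverse law of cosines on triangle GMH: cos(∠GMH) = (7² + 13.52² − 7²) / (2·7·13.52) = 182.87/189.32 = 0.9659, so ∠GMH = 15°.

Therefore, the measure of angle ∠GMH = 15°.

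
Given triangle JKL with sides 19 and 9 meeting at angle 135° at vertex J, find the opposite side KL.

When two sides and the included angle are known, the law of cosines gives the third side.
c^2 = a^2 + b^2 - 2ab cos(C) generalizes the Pythagorean theorem to non-right triangles.
Here: KL^2 = 361 + 81 - 342*(-sqrt(2)/2) = 171*sqrt(2) + 442
KL = sqrt(171*sqrt(2) + 442)

sqrt(171*sqrt(2) + 442)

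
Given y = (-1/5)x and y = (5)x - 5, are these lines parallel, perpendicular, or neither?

Slope of line 1: m1 = -1/5
Slope of line 2: m2 = 5
m1 * m2 = (-1/5) * (5) = -1 = -1, so the lines are perpendicular.

Perpendicular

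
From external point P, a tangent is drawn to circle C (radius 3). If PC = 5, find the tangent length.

Let T be the point of tangency. Then CT ⊥ PT (radius ⊥ tangent).
In right triangle CTP: CP² = CT² + PT²
5² = 3² + PT²
PT² = 16, PT = 4

4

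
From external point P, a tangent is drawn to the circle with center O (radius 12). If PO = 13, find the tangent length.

Let T be the point of tangency. Then OT ⊥ PT (radius ⊥ tangent).
In right triangle OTP: OP² = OT² + PT²
13² = 12² + PT²
PT² = 25, PT = 5

5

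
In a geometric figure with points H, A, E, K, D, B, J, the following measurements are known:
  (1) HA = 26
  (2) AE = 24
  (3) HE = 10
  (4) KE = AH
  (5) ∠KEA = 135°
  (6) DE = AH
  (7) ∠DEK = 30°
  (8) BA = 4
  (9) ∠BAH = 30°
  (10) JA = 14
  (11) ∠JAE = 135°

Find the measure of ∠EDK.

From the given relations: DE = AH = 26; KE = AH = 26.
Step 1: By the law of cosines on triangle DEK: DK² = 26² + 26² − 2·26·26·cos(30°) = 181.13, so DK ≈ 13.46.
Step 2: By the inverse law of cosines on triangle EDK: cos(∠EDK) = (26² + 13.46² − 26²) / (2·26·13.46) = 181.13/699.85 = 0.2588, so ∠EDK = 75°.

Therefore, the measure of angle ∠EDK = 75°.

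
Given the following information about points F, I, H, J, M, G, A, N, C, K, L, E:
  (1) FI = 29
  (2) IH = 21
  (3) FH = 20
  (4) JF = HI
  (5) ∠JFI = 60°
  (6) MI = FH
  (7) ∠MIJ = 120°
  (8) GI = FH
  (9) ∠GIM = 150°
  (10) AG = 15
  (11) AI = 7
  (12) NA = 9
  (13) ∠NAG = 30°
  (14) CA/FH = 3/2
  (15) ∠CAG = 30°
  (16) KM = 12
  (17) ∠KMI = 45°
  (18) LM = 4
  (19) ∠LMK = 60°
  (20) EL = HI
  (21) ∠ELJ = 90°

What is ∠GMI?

From the given relations: MI = FH = 20; GI = FH = 20.
Step 1: By the law of cosines on triangle MIG: MG² = 20² + 20² − 2·20·20·cos(150°) = 1492.82, so MG ≈ 38.64.
Step 2: By the inverse law of cosines on triangle GMI: cos(∠GMI) = (38.64² + 20² − 20²) / (2·38.64·20) = 1492.82/1545.48 = 0.9659, so ∠GMI = 15°.

Therefore, the measure of angle ∠GMI = 15°.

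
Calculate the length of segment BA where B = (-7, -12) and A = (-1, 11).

The horizontal distance is |-1 - -7| = 6 and the vertical distance is |11 - -12| = 23.
By the Pythagorean theorem, d = sqrt(6^2 + 23^2) = sqrt(565).

sqrt(565)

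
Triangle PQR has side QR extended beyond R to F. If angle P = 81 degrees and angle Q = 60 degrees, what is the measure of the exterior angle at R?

Exterior angle = 81 + 60 = 141 degrees (exterior angle theorem).

141 degrees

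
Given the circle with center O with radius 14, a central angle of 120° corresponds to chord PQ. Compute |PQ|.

Chord length = 2r sin(θ/2)
= 2 × 14 × sin(120°/2)
= 2 × 14 × sin(60°)
= 14*sqrt(3)

14*sqrt(3)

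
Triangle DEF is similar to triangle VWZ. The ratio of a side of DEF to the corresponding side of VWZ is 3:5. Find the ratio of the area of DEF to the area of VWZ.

The ratio of areas of similar triangles equals the square of the side ratio.
Side ratio = 3:5
Area ratio = (3/5)^2 = 9/25 = 9:25

9:25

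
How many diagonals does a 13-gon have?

The number of diagonals in an n-gon is n(n - 3)/2.
For n = 13: 13(13 - 3)/2 = 13 × 10 / 2 = 65.

65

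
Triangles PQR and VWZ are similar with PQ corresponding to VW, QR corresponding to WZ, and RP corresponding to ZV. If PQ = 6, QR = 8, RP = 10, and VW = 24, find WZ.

k = 24/6 = 4. WZ = 4 * 8 = 32.

32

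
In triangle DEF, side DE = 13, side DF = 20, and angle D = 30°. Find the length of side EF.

By the law of cosines: EF^2 = DE^2 + DF^2 - 2*DE*DF*cos(D)
EF^2 = 13^2 + 20^2 - 2*13*20*cos(30°)
EF^2 = 169 + 400 - 520*(sqrt(3)/2)
EF^2 = 569 - 260*sqrt(3)
EF = sqrt(569 - 260*sqrt(3))

sqrt(569 - 260*sqrt(3))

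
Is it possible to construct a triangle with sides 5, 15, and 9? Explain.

Check the triangle inequality: 5 + 9 = 14 ≤ 15.
Since the sum of two sides does not exceed the third, no triangle can be formed.

No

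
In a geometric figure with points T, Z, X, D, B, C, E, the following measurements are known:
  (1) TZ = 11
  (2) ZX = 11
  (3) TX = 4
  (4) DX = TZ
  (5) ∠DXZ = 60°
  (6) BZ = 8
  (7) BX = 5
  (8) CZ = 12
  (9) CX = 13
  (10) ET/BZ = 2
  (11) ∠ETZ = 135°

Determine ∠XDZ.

From the given relations: DX = TZ = 11.
Step 1: By the law of cosines on triangle DXZ: DZ² = 11² + 11² − 2·11·11·cos(60°) = 121, so DZ = 11.
Step 2: By the inverse law of cosines on triangle XDZ: cos(∠XDZ) = (11² + 11² − 11²) / (2·11·11) = 121/242 = 0.5, so ∠XDZ = 60°.

Therefore, the measure of angle ∠XDZ = 60°.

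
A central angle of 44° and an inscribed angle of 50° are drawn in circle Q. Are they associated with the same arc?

By the inscribed angle theorem, the inscribed angle for a central angle of 44° should be 44° / 2 = 22°.
The given inscribed angle is 50°, which does not equal 22°.
Therefore, no, they do not correspond to the same arc.

No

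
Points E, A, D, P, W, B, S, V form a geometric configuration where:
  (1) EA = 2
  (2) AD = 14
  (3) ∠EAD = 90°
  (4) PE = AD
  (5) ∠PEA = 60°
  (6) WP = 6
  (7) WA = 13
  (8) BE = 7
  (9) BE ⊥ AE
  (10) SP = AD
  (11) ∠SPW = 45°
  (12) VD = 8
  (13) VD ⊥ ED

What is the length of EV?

Step 1: By the law of cosines on triangle EAD: ED² = 2² + 14² − 2·2·14·cos(90°) = 200, so ED = 10·√2.
Step 2: By the law of cosines on triangle EDV: EV² = (10·√2)² + 8² − 2·10·√2·8·cos(90°) = 264, so EV = 2·√66.

Therefore, the length of EV = 2·√66.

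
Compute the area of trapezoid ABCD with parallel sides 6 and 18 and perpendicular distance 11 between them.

A trapezoid's area equals the midsegment times the height.
The midsegment is (6 + 18) / 2 = 12.
Area = 12 * 11 = 132.

132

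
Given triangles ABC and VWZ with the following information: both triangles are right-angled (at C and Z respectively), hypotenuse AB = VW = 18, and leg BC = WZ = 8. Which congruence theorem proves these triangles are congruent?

The given information matches HL: The hypotenuse and one leg of two right triangles are equal (Hypotenuse-Leg).

HL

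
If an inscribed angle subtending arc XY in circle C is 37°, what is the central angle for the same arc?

By the inscribed angle theorem, the central angle is twice the inscribed angle.
Central angle = 2 × 37° = 74°

74°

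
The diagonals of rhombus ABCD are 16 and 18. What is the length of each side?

Half-diagonals are 8 and 9. side = sqrt(8^2 + 9^2) = sqrt(145)

sqrt(145)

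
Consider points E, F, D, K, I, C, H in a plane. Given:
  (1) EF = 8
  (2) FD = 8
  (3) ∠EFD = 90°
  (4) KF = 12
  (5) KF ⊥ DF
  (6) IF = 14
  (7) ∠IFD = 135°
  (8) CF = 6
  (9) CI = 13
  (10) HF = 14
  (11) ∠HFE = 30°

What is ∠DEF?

Step 1: By the law of cosines on triangle EFD: ED² = 8² + 8² − 2·8·8·cos(90°) = 128, so ED = 8·√2.
Step 2: By the inverse law of cosines on triangle DEF: cos(∠DEF) = ((8·√2)² + 8² − 8²) / (2·8·√2·8) = 128/181.02 = 0.7071, so ∠DEF = 45°.

Therefore, the measure of angle ∠DEF = 45°.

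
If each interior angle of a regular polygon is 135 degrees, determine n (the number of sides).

The exterior angle is the supplement of the interior angle: 180 - 135 = 45 degrees.
Since the exterior angles of any convex polygon sum to 360 degrees, the number of sides is 360 / 45 = 8.

8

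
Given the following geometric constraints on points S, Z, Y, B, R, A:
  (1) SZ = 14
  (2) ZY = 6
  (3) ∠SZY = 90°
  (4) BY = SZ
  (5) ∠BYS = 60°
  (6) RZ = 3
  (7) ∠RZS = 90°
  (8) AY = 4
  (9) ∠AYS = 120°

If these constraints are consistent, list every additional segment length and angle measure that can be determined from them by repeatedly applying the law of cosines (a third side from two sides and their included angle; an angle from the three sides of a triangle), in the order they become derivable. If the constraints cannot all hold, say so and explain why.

The constraints are consistent. Derivable facts, in order:
After 1 step:
- SR ≈ 14.32
- SY = 2·√58
After 2 steps:
- SA ≈ 17.58
- SB ≈ 14.65
- ∠RSZ = 12.09°
- ∠SRZ = 77.91°
- ∠SYZ = 66.8°
- ∠YSZ = 23.2°
After 3 steps:
- ∠ASY = 11.37°
- ∠BSY = 55.83°
- ∠SAY = 48.63°
- ∠SBY = 64.17°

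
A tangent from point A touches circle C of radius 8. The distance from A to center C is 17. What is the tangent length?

The tangent, radius, and line from the external point to the center form a right triangle.
The right angle is where the tangent meets the radius.
By the Pythagorean theorem: tangent² + 8² = 17²
tangent² = 289 - 64 = 225
tangent = 15

15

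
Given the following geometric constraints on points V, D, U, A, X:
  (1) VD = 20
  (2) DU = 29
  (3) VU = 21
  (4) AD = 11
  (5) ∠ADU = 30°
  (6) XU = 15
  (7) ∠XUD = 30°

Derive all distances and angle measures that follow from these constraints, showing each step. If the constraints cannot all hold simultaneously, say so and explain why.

The constraints are consistent.

Step 1: From DU = 29, UX = 15, and ∠DUX = 30°, by the law of cosines:
  DX² = DU² + UX² - 2·DU·UX·cos(30°) = 841 + 225 - 753.4 = 312.6
  DX ≈ 17.68

Step 2: From UD = 29, DA = 11, and ∠UDA = 30°, by the law of cosines:
  UA² = UD² + DA² - 2·UD·DA·cos(30°) = 841 + 121 - 552.5 = 409.5
  UA ≈ 20.24

Step 3: From VD = 20, VU = 21, DU = 29, by the inverse law of cosines:
  cos(∠DVU) = (VD² + VU² - DU²) / (2·VD·VU)
  ∠DVU = 90°

Step 4: From DU = 29, DV = 20, UV = 21, by the inverse law of cosines:
  cos(∠UDV) = (DU² + DV² - UV²) / (2·DU·DV)
  ∠UDV = 46.4°

Step 5: From UD = 29, UV = 21, DV = 20, by the inverse law of cosines:
  cos(∠DUV) = (UD² + UV² - DV²) / (2·UD·UV)
  ∠DUV = 43.6°

Step 6: From DU = 29, DX = 17.68, UX = 15, by the inverse law of cosines:
  cos(∠UDX) = (DU² + DX² - UX²) / (2·DU·DX)
  ∠UDX = 25.1°

Step 7: From UA = 20.24, UD = 29, AD = 11, by the inverse law of cosines:
  cos(∠AUD) = (UA² + UD² - AD²) / (2·UA·UD)
  ∠AUD = 15.77°

Step 8: From AD = 11, AU = 20.24, DU = 29, by the inverse law of cosines:
  cos(∠DAU) = (AD² + AU² - DU²) / (2·AD·AU)
  ∠DAU = 134.23°

Step 9: From XD = 17.68, XU = 15, DU = 29, by the inverse law of cosines:
  cos(∠DXU) = (XD² + XU² - DU²) / (2·XD·XU)
  ∠DXU = 124.9°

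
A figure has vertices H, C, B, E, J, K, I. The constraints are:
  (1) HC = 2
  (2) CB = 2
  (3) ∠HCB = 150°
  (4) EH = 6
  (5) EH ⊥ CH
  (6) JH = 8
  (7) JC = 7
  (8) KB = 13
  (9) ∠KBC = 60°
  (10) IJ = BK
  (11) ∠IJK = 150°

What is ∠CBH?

Step 1: By the law of cosines on triangle BCH: BH² = 2² + 2² − 2·2·2·cos(150°) = 14.93, so BH ≈ 3.86.
Step 2: By the inverse law of cosines on triangle CBH: cos(∠CBH) = (2² + 3.86² − 2²) / (2·2·3.86) = 14.93/15.45 = 0.9659, so ∠CBH = 15°.

Therefore, the measure of angle ∠CBH = 15°.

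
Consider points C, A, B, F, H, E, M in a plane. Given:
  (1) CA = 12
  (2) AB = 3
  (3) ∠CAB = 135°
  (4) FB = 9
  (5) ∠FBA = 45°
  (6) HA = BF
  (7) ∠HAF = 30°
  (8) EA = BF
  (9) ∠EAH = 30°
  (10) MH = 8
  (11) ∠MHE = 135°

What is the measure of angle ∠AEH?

From the given relations: EA = BF = 9; HA = BF = 9.
Step 1: By the law of cosines on triangle EAH: EH² = 9² + 9² − 2·9·9·cos(30°) = 21.7, so EH ≈ 4.66.
Step 2: By the inverse law of cosines on triangle AEH: cos(∠AEH) = (9² + 4.66² − 9²) / (2·9·4.66) = 21.7/83.86 = 0.2588, so ∠AEH = 75°.

Therefore, the measure of angle ∠AEH = 75°.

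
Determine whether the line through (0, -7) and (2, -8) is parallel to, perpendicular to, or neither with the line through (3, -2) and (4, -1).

Slope of line 1: m1 = (-8 - -7)/(2 - 0) = -1/2 = -1/2
Slope of line 2: m2 = (-1 - -2)/(4 - 3) = 1/1 = 1
For parallel lines we need equal slopes: -1/2 != 1.
For perpendicular lines we need m1*m2 = -1: (-1/2)(1) = -1/2 != -1.
Since neither condition holds, the lines are neither parallel nor perpendicular.

Neither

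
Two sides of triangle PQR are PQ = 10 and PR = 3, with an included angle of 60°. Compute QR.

When two sides and the included angle are known, the law of cosines gives the third side.
c^2 = a^2 + b^2 - 2ab cos(C) generalizes the Pythagorean theorem to non-right triangles.
Here: QR^2 = 100 + 9 - 60*(1/2) = 79
QR = sqrt(79)

sqrt(79)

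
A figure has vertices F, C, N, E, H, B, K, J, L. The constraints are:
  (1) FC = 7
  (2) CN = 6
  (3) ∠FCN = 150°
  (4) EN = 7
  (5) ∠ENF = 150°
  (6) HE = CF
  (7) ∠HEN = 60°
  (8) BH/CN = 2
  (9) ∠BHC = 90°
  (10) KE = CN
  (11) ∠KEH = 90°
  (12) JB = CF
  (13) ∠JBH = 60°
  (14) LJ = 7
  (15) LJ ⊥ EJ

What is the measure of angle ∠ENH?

From the given relations: HE = CF = 7.
Step 1: By the law of cosines on triangle NEH: NH² = 7² + 7² − 2·7·7·cos(60°) = 49, so NH = 7.
Step 2: By the inverse law of cosines on triangle ENH: cos(∠ENH) = (7² + 7² − 7²) / (2·7·7) = 49/98 = 0.5, so ∠ENH = 60°.

Therefore, the measure of angle ∠ENH = 60°.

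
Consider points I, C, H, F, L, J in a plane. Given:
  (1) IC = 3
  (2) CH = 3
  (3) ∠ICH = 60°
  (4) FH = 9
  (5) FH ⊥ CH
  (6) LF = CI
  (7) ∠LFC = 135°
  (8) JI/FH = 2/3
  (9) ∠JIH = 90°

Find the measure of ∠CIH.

Step 1: By the law of cosines on triangle ICH: IH² = 3² + 3² − 2·3·3·cos(60°) = 9, so IH = 3.
Step 2: By the inverse law of cosines on triangle CIH: cos(∠CIH) = (3² + 3² − 3²) / (2·3·3) = 9/18 = 0.5, so ∠CIH = 60°.

Therefore, the measure of angle ∠CIH = 60°.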